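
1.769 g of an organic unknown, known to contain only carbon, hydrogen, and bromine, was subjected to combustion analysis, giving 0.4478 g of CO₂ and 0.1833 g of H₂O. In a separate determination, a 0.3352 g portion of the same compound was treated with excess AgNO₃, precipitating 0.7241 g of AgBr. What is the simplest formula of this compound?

mol C = 0.4478 g CO₂ ÷ 44.009 g/mol = 0.010175 mol
mol H = 2 × 0.1833 g H₂O ÷ 18.015 g/mol = 0.020350 mol
From the AgBr data: mol Br per gram of compound = (0.7241 ÷ 187.772) ÷ 0.3352 = 0.011504 mol/g, so in the 1.769 g combustion sample mol Br = 0.020351 mol
Divide by the smallest (0.010175 mol): C 1.000, H 2.000, Br 2.000

CH2Br2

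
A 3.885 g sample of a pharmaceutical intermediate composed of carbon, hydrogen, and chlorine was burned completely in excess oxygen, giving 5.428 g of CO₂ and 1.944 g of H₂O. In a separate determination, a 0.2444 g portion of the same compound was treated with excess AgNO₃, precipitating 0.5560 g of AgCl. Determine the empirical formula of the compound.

mol C = 5.428 g CO₂ ÷ 44.009 g/mol = 0.12334 mol
mol H = 2 × 1.944 g H₂O ÷ 18.015 g/mol = 0.21582 mol
From the AgCl data: mol Cl per gram of compound = (0.5560 ÷ 143.318) ÷ 0.2444 = 0.015874 mol/g, so in the 3.885 g combustion sample mol Cl = 0.061669 mol
Divide by the smallest (0.061669 mol): C 2.000, H 3.500, Cl 1.000
Multiplying each by 2 gives whole numbers: C 4.00, H 7.00, Cl 2.00

C4H7Cl2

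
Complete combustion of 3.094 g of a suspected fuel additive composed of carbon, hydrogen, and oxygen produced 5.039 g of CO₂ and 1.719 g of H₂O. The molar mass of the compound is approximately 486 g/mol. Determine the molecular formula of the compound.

mol C = 5.039 g CO₂ ÷ 44.009 g/mol = 0.11450 mol
mol H = 2 × 1.719 g H₂O ÷ 18.015 g/mol = 0.19084 mol
mass O = 3.094 − (1.3753 + 0.19237) = 1.5264 g → mol O = 1.5264 ÷ 15.999 = 0.095405 mol
Divide by the smallest (0.095405 mol): C 1.200, H 2.000, O 1.000
Multiplying each by 5 gives whole numbers: C 6.00, H 10.00, O 5.00
Empirical formula: C6H10O5
Empirical-formula mass = 162.14 g/mol; 486 ÷ 162.14 ≈ 3, so the molecular formula is C18H30O15.

C18H30O15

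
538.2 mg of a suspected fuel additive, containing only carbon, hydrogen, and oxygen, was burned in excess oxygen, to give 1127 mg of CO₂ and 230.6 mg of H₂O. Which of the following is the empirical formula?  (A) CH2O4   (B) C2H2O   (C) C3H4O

mol C = 1.127 g CO₂ ÷ 44.009 g/mol = 0.025608 mol
mol H = 2 × 0.2306 g H₂O ÷ 18.015 g/mol = 0.025601 mol
mass O = 0.5382 − (0.30758 + 0.025806) = 0.20481 g → mol O = 0.20481 ÷ 15.999 = 0.012802 mol
Divide by the smallest (0.012802 mol): C 2.000, H 2.000, O 1.000

(B) C2H2O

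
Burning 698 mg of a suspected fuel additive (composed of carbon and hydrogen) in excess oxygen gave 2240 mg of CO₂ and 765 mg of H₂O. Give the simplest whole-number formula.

mol C = 2.24 g CO₂ ÷ 44.009 g/mol = 0.05090 mol
mol H = 2 × 0.765 g H₂O ÷ 18.015 g/mol = 0.08493 mol
Divide by the smallest (0.05090 mol): C 1.000, H 1.669
Multiplying each by 3 gives whole numbers: C 3.00, H 5.01

C3H5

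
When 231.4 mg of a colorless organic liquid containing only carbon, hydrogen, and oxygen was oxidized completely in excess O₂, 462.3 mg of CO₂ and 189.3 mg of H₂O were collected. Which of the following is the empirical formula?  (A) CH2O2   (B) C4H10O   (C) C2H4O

(C) C2H4O

mol C = 0.4623 g CO₂ ÷ 44.009 g/mol = 0.010505 mol
mol H = 2 × 0.1893 g H₂O ÷ 18.015 g/mol = 0.021016 mol
mass O = 0.2314 − (0.12617 + 0.021184) = 0.084044 g → mol O = 0.084044 ÷ 15.999 = 0.0052531 mol
Divide by the smallest (0.0052531 mol): C 2.000, H 4.001, O 1.000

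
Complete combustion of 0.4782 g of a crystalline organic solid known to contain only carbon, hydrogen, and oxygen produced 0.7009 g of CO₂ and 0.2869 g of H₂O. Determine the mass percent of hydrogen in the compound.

mol C = 0.7009 g CO₂ ÷ 44.009 g/mol = 0.015926 mol
mol H = 2 × 0.2869 g H₂O ÷ 18.015 g/mol = 0.031851 mol
mass O = 0.4782 − (0.19129 + 0.032106) = 0.25480 g → mol O = 0.25480 ÷ 15.999 = 0.015926 mol
mass % H = 0.032106 g ÷ 0.4782 g × 100%

6.71%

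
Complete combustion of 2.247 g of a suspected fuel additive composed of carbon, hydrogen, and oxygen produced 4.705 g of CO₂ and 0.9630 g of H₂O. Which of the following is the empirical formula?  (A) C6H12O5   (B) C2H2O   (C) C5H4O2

mol C = 4.705 g CO₂ ÷ 44.009 g/mol = 0.10691 mol
mol H = 2 × 0.9630 g H₂O ÷ 18.015 g/mol = 0.10691 mol
mass O = 2.247 − (1.2841 + 0.10777) = 0.85514 g → mol O = 0.85514 ÷ 15.999 = 0.053449 mol
Divide by the smallest (0.053449 mol): C 2.000, H 2.000, O 1.000

(B) C2H2O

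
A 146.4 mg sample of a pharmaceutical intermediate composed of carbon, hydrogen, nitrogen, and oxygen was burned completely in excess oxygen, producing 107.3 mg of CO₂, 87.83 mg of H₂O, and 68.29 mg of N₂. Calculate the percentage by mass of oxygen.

mol C = 0.1073 g CO₂ ÷ 44.009 g/mol = 0.0024381 mol
mol H = 2 × 0.08783 g H₂O ÷ 18.015 g/mol = 0.0097508 mol
mol N = 2 × 0.06829 g N₂ ÷ 28.014 g/mol = 0.0048754 mol
mass O = 0.1464 − (0.029284 + 0.0098288 + 0.068290) = 0.038997 g → mol O = 0.038997 ÷ 15.999 = 0.0024374 mol
mass % O = 0.038997 g ÷ 0.1464 g × 100%

26.64%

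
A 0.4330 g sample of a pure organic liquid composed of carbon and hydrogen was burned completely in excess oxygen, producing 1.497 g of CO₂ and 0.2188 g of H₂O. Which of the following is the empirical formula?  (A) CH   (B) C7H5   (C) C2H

(B) C7H5

mol C = 1.497 g CO₂ ÷ 44.009 g/mol = 0.034016 mol
mol H = 2 × 0.2188 g H₂O ÷ 18.015 g/mol = 0.024291 mol
Divide by the smallest (0.024291 mol): C 1.400, H 1.000
Multiplying each by 5 gives whole numbers: C 7.00, H 5.00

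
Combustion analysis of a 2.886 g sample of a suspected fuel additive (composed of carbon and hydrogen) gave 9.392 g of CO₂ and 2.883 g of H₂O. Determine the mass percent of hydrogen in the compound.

mol C = 9.392 g CO₂ ÷ 44.009 g/mol = 0.21341 mol
mol H = 2 × 2.883 g H₂O ÷ 18.015 g/mol = 0.32007 mol
mass % H = 0.32263 g ÷ 2.886 g × 100%

11.18%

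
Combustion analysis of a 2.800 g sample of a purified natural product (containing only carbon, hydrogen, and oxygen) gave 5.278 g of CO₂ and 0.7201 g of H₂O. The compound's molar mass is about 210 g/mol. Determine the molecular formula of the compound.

mol C = 5.278 g CO₂ ÷ 44.009 g/mol = 0.11993 mol
mol H = 2 × 0.7201 g H₂O ÷ 18.015 g/mol = 0.079944 mol
mass O = 2.800 − (1.4405 + 0.080584) = 1.2789 g → mol O = 1.2789 ÷ 15.999 = 0.079939 mol
Divide by the smallest (0.079939 mol): C 1.500, H 1.000, O 1.000
Multiplying each by 2 gives whole numbers: C 3.00, H 2.00, O 2.00
Empirical formula: C3H2O2
Empirical-formula mass = 70.05 g/mol; 210 ÷ 70.05 ≈ 3, so the molecular formula is C9H6O6.

C9H6O6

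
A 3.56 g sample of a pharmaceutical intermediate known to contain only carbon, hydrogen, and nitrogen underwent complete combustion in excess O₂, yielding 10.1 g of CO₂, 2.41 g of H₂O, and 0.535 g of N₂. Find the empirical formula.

mol C = 10.1 g CO₂ ÷ 44.009 g/mol = 0.2295 mol
mol H = 2 × 2.41 g H₂O ÷ 18.015 g/mol = 0.2676 mol
mol N = 2 × 0.535 g N₂ ÷ 28.014 g/mol = 0.03820 mol
Divide by the smallest (0.03820 mol): C 6.009, H 7.005, N 1.000

C6H7N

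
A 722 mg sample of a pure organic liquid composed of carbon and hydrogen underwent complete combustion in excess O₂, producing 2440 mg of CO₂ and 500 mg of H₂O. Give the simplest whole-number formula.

mol C = 2.44 g CO₂ ÷ 44.009 g/mol = 0.05544 mol
mol H = 2 × 0.500 g H₂O ÷ 18.015 g/mol = 0.05551 mol
Divide by the smallest (0.05544 mol): C 1.000, H 1.001

CH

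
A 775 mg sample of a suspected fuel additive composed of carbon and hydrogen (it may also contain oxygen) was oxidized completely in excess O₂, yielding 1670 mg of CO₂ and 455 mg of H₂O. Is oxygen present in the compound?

mol C = 1.67 g CO₂ ÷ 44.009 g/mol = 0.03795 mol
mol H = 2 × 0.455 g H₂O ÷ 18.015 g/mol = 0.05051 mol
C and H account for only 0.5067 g of the 0.775 g sample; the remaining 0.2683 g must be oxygen.

yes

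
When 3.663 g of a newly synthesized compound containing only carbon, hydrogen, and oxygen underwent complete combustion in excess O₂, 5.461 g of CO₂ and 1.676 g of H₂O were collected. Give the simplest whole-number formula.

C2H3O2

mol C = 5.461 g CO₂ ÷ 44.009 g/mol = 0.12409 mol
mol H = 2 × 1.676 g H₂O ÷ 18.015 g/mol = 0.18607 mol
mass O = 3.663 − (1.4904 + 0.18756) = 1.9850 g → mol O = 1.9850 ÷ 15.999 = 0.12407 mol
Divide by the smallest (0.12407 mol): C 1.000, H 1.500, O 1.000
Multiplying each by 2 gives whole numbers: C 2.00, H 3.00, O 2.00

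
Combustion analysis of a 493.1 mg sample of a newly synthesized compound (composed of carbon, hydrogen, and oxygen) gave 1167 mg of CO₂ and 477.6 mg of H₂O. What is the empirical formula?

mol C = 1.167 g CO₂ ÷ 44.009 g/mol = 0.026517 mol
mol H = 2 × 0.4776 g H₂O ÷ 18.015 g/mol = 0.053022 mol
mass O = 0.4931 − (0.31850 + 0.053447) = 0.12115 g → mol O = 0.12115 ÷ 15.999 = 0.0075726 mol
Divide by the smallest (0.0075726 mol): C 3.502, H 7.002, O 1.000
Multiplying each by 2 gives whole numbers: C 7.00, H 14.00, O 2.00

C7H14O2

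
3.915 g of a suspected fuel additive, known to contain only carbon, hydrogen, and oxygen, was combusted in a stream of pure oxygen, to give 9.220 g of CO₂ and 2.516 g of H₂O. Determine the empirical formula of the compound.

mol C = 9.220 g CO₂ ÷ 44.009 g/mol = 0.20950 mol
mol H = 2 × 2.516 g H₂O ÷ 18.015 g/mol = 0.27932 mol
mass O = 3.915 − (2.5163 + 0.28156) = 1.1171 g → mol O = 1.1171 ÷ 15.999 = 0.069824 mol
Divide by the smallest (0.069824 mol): C 3.000, H 4.000, O 1.000

C3H4O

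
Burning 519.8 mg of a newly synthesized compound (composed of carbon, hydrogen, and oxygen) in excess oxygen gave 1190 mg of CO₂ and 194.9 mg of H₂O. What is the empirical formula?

mol C = 1.190 g CO₂ ÷ 44.009 g/mol = 0.027040 mol
mol H = 2 × 0.1949 g H₂O ÷ 18.015 g/mol = 0.021638 mol
mass O = 0.5198 − (0.32478 + 0.021811) = 0.17321 g → mol O = 0.17321 ÷ 15.999 = 0.010826 mol
Divide by the smallest (0.010826 mol): C 2.498, H 1.999, O 1.000
Multiplying each by 2 gives whole numbers: C 5.00, H 4.00, O 2.00

C5H4O2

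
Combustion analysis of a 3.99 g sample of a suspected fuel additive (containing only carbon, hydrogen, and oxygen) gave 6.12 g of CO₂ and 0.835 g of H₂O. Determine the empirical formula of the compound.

mol C = 6.12 g CO₂ ÷ 44.009 g/mol = 0.1391 mol
mol H = 2 × 0.835 g H₂O ÷ 18.015 g/mol = 0.09270 mol
mass O = 3.99 − (1.670 + 0.09344) = 2.226 g → mol O = 2.226 ÷ 15.999 = 0.1392 mol
Divide by the smallest (0.09270 mol): C 1.500, H 1.000, O 1.501
Multiplying each by 2 gives whole numbers: C 3.00, H 2.00, O 3.00

C3H2O3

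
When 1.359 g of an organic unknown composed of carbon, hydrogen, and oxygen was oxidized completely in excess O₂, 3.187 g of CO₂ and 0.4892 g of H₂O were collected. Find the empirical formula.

C8H6O3

mol C = 3.187 g CO₂ ÷ 44.009 g/mol = 0.072417 mol
mol H = 2 × 0.4892 g H₂O ÷ 18.015 g/mol = 0.054310 mol
mass O = 1.359 − (0.86980 + 0.054745) = 0.43445 g → mol O = 0.43445 ÷ 15.999 = 0.027155 mol
Divide by the smallest (0.027155 mol): C 2.667, H 2.000, O 1.000
Multiplying each by 3 gives whole numbers: C 8.00, H 6.00, O 3.00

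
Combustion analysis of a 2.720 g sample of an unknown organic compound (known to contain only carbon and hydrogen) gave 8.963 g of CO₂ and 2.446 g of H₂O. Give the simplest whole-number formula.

C3H4

mol C = 8.963 g CO₂ ÷ 44.009 g/mol = 0.20366 mol
mol H = 2 × 2.446 g H₂O ÷ 18.015 g/mol = 0.27155 mol
Divide by the smallest (0.20366 mol): C 1.000, H 1.333
Multiplying each by 3 gives whole numbers: C 3.00, H 4.00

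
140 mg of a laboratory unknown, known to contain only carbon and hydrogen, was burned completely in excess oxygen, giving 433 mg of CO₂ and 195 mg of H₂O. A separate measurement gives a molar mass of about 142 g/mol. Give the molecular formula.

C10H22

mol C = 0.433 g CO₂ ÷ 44.009 g/mol = 0.009839 mol
mol H = 2 × 0.195 g H₂O ÷ 18.015 g/mol = 0.02165 mol
Divide by the smallest (0.009839 mol): C 1.000, H 2.200
Multiplying each by 5 gives whole numbers: C 5.00, H 11.00
Empirical formula: C5H11
Empirical-formula mass = 71.14 g/mol; 142 ÷ 71.14 ≈ 2, so the molecular formula is C10H22.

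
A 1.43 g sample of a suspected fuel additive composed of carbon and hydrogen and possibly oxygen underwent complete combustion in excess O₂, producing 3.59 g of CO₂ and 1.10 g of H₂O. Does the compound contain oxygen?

mol C = 3.59 g CO₂ ÷ 44.009 g/mol = 0.08157 mol
mol H = 2 × 1.10 g H₂O ÷ 18.015 g/mol = 0.1221 mol
C and H account for only 1.103 g of the 1.43 g sample; the remaining 0.3271 g must be oxygen.

yes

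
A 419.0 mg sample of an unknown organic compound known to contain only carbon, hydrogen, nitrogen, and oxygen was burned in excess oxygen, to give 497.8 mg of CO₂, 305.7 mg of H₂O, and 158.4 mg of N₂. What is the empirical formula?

mol C = 0.4978 g CO₂ ÷ 44.009 g/mol = 0.011311 mol
mol H = 2 × 0.3057 g H₂O ÷ 18.015 g/mol = 0.033938 mol
mol N = 2 × 0.1584 g N₂ ÷ 28.014 g/mol = 0.011309 mol
mass O = 0.4190 − (0.13586 + 0.034210 + 0.15840) = 0.090530 g → mol O = 0.090530 ÷ 15.999 = 0.0056585 mol
Divide by the smallest (0.0056585 mol): C 1.999, H 5.998, N 1.999, O 1.000

C2H6N2O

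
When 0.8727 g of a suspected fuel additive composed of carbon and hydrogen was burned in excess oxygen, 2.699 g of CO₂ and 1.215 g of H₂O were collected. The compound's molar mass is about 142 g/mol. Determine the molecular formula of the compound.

C10H22

mol C = 2.699 g CO₂ ÷ 44.009 g/mol = 0.061328 mol
mol H = 2 × 1.215 g H₂O ÷ 18.015 g/mol = 0.13489 mol
Divide by the smallest (0.061328 mol): C 1.000, H 2.199
Multiplying each by 5 gives whole numbers: C 5.00, H 11.00
Empirical formula: C5H11
Empirical-formula mass = 71.14 g/mol; 142 ÷ 71.14 ≈ 2, so the molecular formula is C10H22.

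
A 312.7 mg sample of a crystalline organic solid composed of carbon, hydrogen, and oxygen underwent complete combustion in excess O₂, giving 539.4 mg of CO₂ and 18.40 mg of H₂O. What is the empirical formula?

C6HO5

mol C = 0.5394 g CO₂ ÷ 44.009 g/mol = 0.012257 mol
mol H = 2 × 0.01840 g H₂O ÷ 18.015 g/mol = 0.0020427 mol
mass O = 0.3127 − (0.14721 + 0.0020591) = 0.16343 g → mol O = 0.16343 ÷ 15.999 = 0.010215 mol
Divide by the smallest (0.0020427 mol): C 6.000, H 1.000, O 5.001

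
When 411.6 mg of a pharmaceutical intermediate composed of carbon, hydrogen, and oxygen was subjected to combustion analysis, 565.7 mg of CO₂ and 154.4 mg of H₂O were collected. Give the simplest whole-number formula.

C6H8O7

mol C = 0.5657 g CO₂ ÷ 44.009 g/mol = 0.012854 mol
mol H = 2 × 0.1544 g H₂O ÷ 18.015 g/mol = 0.017141 mol
mass O = 0.4116 − (0.15439 + 0.017278) = 0.23993 g → mol O = 0.23993 ÷ 15.999 = 0.014997 mol
Divide by the smallest (0.012854 mol): C 1.000, H 1.334, O 1.167
Multiplying each by 6 gives whole numbers: C 6.00, H 8.00, O 7.00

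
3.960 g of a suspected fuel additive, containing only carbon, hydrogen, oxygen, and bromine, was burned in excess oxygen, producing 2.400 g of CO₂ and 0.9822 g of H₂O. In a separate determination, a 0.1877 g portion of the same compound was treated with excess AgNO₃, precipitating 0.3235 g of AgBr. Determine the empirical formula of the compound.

mol C = 2.400 g CO₂ ÷ 44.009 g/mol = 0.054534 mol
mol H = 2 × 0.9822 g H₂O ÷ 18.015 g/mol = 0.10904 mol
From the AgBr data: mol Br per gram of compound = (0.3235 ÷ 187.772) ÷ 0.1877 = 0.0091787 mol/g, so in the 3.960 g combustion sample mol Br = 0.036347 mol
mass O = 3.960 − (0.65501 + 0.10991 + 2.9043) = 0.29076 g → mol O = 0.29076 ÷ 15.999 = 0.018174 mol
Divide by the smallest (0.018174 mol): C 3.001, H 6.000, Br 2.000, O 1.000

C3H6Br2O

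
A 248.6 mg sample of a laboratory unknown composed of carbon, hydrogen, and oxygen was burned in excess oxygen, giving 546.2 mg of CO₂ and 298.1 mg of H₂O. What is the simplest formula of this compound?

C3H8O

mol C = 0.5462 g CO₂ ÷ 44.009 g/mol = 0.012411 mol
mol H = 2 × 0.2981 g H₂O ÷ 18.015 g/mol = 0.033095 mol
mass O = 0.2486 − (0.14907 + 0.033359) = 0.066171 g → mol O = 0.066171 ÷ 15.999 = 0.0041359 mol
Divide by the smallest (0.0041359 mol): C 3.001, H 8.002, O 1.000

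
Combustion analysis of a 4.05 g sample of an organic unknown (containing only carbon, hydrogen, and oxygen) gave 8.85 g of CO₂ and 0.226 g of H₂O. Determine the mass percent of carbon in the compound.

59.6%

mol C = 8.85 g CO₂ ÷ 44.009 g/mol = 0.2011 mol
mol H = 2 × 0.226 g H₂O ÷ 18.015 g/mol = 0.02509 mol
mass O = 4.05 − (2.415 + 0.02529) = 1.609 g → mol O = 1.609 ÷ 15.999 = 0.1006 mol
mass % C = 2.415 g ÷ 4.05 g × 100%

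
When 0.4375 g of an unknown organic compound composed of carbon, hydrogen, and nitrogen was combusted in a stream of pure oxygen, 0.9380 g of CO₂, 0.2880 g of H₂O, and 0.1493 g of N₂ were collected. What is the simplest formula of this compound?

C2H3N

mol C = 0.9380 g CO₂ ÷ 44.009 g/mol = 0.021314 mol
mol H = 2 × 0.2880 g H₂O ÷ 18.015 g/mol = 0.031973 mol
mol N = 2 × 0.1493 g N₂ ÷ 28.014 g/mol = 0.010659 mol
Divide by the smallest (0.010659 mol): C 2.000, H 3.000, N 1.000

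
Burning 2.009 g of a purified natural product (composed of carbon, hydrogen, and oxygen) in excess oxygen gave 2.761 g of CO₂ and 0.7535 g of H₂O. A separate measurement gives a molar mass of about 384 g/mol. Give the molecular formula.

C12H16O14

mol C = 2.761 g CO₂ ÷ 44.009 g/mol = 0.062737 mol
mol H = 2 × 0.7535 g H₂O ÷ 18.015 g/mol = 0.083653 mol
mass O = 2.009 − (0.75354 + 0.084322) = 1.1711 g → mol O = 1.1711 ÷ 15.999 = 0.073201 mol
Divide by the smallest (0.062737 mol): C 1.000, H 1.333, O 1.167
Multiplying each by 6 gives whole numbers: C 6.00, H 8.00, O 7.00
Empirical formula: C6H8O7
Empirical-formula mass = 192.12 g/mol; 384 ÷ 192.12 ≈ 2, so the molecular formula is C12H16O14.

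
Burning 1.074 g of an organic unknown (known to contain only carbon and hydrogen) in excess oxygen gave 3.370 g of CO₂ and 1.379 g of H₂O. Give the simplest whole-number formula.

mol C = 3.370 g CO₂ ÷ 44.009 g/mol = 0.076575 mol
mol H = 2 × 1.379 g H₂O ÷ 18.015 g/mol = 0.15309 mol
Divide by the smallest (0.076575 mol): C 1.000, H 1.999

CH2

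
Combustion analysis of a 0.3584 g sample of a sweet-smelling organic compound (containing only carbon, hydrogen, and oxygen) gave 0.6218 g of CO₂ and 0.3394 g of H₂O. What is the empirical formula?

mol C = 0.6218 g CO₂ ÷ 44.009 g/mol = 0.014129 mol
mol H = 2 × 0.3394 g H₂O ÷ 18.015 g/mol = 0.037680 mol
mass O = 0.3584 − (0.16970 + 0.037981) = 0.15072 g → mol O = 0.15072 ÷ 15.999 = 0.0094204 mol
Divide by the smallest (0.0094204 mol): C 1.500, H 4.000, O 1.000
Multiplying each by 2 gives whole numbers: C 3.00, H 8.00, O 2.00

C3H8O2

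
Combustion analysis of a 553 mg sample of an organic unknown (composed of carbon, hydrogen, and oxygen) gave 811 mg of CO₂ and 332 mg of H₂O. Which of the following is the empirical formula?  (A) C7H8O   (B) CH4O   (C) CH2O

mol C = 0.811 g CO₂ ÷ 44.009 g/mol = 0.01843 mol
mol H = 2 × 0.332 g H₂O ÷ 18.015 g/mol = 0.03686 mol
mass O = 0.553 − (0.2213 + 0.03715) = 0.2945 g → mol O = 0.2945 ÷ 15.999 = 0.01841 mol
Divide by the smallest (0.01841 mol): C 1.001, H 2.002, O 1.000

(C) CH2O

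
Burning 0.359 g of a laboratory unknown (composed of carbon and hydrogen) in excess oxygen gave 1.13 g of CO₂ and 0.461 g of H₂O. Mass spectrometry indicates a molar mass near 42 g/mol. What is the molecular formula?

mol C = 1.13 g CO₂ ÷ 44.009 g/mol = 0.02568 mol
mol H = 2 × 0.461 g H₂O ÷ 18.015 g/mol = 0.05118 mol
Divide by the smallest (0.02568 mol): C 1.000, H 1.993
Empirical formula: CH2
Empirical-formula mass = 14.03 g/mol; 42 ÷ 14.03 ≈ 3, so the molecular formula is C3H6.

C3H6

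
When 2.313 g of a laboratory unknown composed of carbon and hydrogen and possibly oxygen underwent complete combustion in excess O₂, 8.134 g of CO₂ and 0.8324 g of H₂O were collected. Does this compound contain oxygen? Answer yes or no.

mol C = 8.134 g CO₂ ÷ 44.009 g/mol = 0.18483 mol
mol H = 2 × 0.8324 g H₂O ÷ 18.015 g/mol = 0.092412 mol
C and H together account for 2.3131 g — essentially the entire 2.313 g sample — so the compound contains no oxygen.

no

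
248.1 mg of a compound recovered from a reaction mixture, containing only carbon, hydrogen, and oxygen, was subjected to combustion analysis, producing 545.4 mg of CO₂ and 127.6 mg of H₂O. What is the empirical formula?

mol C = 0.5454 g CO₂ ÷ 44.009 g/mol = 0.012393 mol
mol H = 2 × 0.1276 g H₂O ÷ 18.015 g/mol = 0.014166 mol
mass O = 0.2481 − (0.14885 + 0.014279) = 0.084969 g → mol O = 0.084969 ÷ 15.999 = 0.0053109 mol
Divide by the smallest (0.0053109 mol): C 2.333, H 2.667, O 1.000
Multiplying each by 3 gives whole numbers: C 7.00, H 8.00, O 3.00

C7H8O3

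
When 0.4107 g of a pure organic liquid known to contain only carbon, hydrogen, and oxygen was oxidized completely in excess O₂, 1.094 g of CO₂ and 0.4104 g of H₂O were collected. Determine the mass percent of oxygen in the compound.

mol C = 1.094 g CO₂ ÷ 44.009 g/mol = 0.024859 mol
mol H = 2 × 0.4104 g H₂O ÷ 18.015 g/mol = 0.045562 mol
mass O = 0.4107 − (0.29858 + 0.045927) = 0.066197 g → mol O = 0.066197 ÷ 15.999 = 0.0041376 mol
mass % O = 0.066197 g ÷ 0.4107 g × 100%

16.12%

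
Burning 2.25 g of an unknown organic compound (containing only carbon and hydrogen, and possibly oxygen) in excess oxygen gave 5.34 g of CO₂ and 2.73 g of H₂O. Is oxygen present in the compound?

mol C = 5.34 g CO₂ ÷ 44.009 g/mol = 0.1213 mol
mol H = 2 × 2.73 g H₂O ÷ 18.015 g/mol = 0.3031 mol
C and H account for only 1.763 g of the 2.25 g sample; the remaining 0.4871 g must be oxygen.

yes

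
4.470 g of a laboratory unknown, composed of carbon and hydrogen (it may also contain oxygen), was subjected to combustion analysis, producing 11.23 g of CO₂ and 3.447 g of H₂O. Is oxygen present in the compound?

yes

mol C = 11.23 g CO₂ ÷ 44.009 g/mol = 0.25518 mol
mol H = 2 × 3.447 g H₂O ÷ 18.015 g/mol = 0.38268 mol
C and H account for only 3.4507 g of the 4.470 g sample; the remaining 1.0193 g must be oxygen.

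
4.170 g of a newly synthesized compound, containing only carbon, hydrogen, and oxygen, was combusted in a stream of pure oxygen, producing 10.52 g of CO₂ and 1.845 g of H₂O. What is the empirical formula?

C7H6O2

mol C = 10.52 g CO₂ ÷ 44.009 g/mol = 0.23904 mol
mol H = 2 × 1.845 g H₂O ÷ 18.015 g/mol = 0.20483 mol
mass O = 4.170 − (2.8711 + 0.20647) = 1.0924 g → mol O = 1.0924 ÷ 15.999 = 0.068279 mol
Divide by the smallest (0.068279 mol): C 3.501, H 3.000, O 1.000
Multiplying each by 2 gives whole numbers: C 7.00, H 6.00, O 2.00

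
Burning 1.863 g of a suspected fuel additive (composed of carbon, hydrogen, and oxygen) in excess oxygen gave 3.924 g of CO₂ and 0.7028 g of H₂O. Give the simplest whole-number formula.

mol C = 3.924 g CO₂ ÷ 44.009 g/mol = 0.089164 mol
mol H = 2 × 0.7028 g H₂O ÷ 18.015 g/mol = 0.078024 mol
mass O = 1.863 − (1.0709 + 0.078648) = 0.71341 g → mol O = 0.71341 ÷ 15.999 = 0.044591 mol
Divide by the smallest (0.044591 mol): C 2.000, H 1.750, O 1.000
Multiplying each by 4 gives whole numbers: C 8.00, H 7.00, O 4.00

C8H7O4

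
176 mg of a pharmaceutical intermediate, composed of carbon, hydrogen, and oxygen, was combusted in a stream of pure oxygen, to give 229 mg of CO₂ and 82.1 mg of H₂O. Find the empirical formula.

C4H7O5

mol C = 0.229 g CO₂ ÷ 44.009 g/mol = 0.005203 mol
mol H = 2 × 0.0821 g H₂O ÷ 18.015 g/mol = 0.009115 mol
mass O = 0.176 − (0.06250 + 0.009188) = 0.1043 g → mol O = 0.1043 ÷ 15.999 = 0.006520 mol
Divide by the smallest (0.005203 mol): C 1.000, H 1.752, O 1.253
Multiplying each by 4 gives whole numbers: C 4.00, H 7.01, O 5.01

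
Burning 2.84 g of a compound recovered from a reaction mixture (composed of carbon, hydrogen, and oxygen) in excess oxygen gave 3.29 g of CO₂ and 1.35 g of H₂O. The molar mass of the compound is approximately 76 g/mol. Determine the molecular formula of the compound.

C2H4O3

mol C = 3.29 g CO₂ ÷ 44.009 g/mol = 0.07476 mol
mol H = 2 × 1.35 g H₂O ÷ 18.015 g/mol = 0.1499 mol
mass O = 2.84 − (0.8979 + 0.1511) = 1.791 g → mol O = 1.791 ÷ 15.999 = 0.1119 mol
Divide by the smallest (0.07476 mol): C 1.000, H 2.005, O 1.497
Multiplying each by 2 gives whole numbers: C 2.00, H 4.01, O 2.99
Empirical formula: C2H4O3
Empirical-formula mass = 76.05 g/mol; 76 ÷ 76.05 ≈ 1, so the molecular formula is C2H4O3.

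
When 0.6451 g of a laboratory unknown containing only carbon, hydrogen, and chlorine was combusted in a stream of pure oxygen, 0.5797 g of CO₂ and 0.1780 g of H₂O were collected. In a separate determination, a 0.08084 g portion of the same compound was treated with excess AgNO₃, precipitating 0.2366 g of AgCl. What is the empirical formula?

mol C = 0.5797 g CO₂ ÷ 44.009 g/mol = 0.013172 mol
mol H = 2 × 0.1780 g H₂O ÷ 18.015 g/mol = 0.019761 mol
From the AgCl data: mol Cl per gram of compound = (0.2366 ÷ 143.318) ÷ 0.08084 = 0.020422 mol/g, so in the 0.6451 g combustion sample mol Cl = 0.013174 mol
Divide by the smallest (0.013172 mol): C 1.000, H 1.500, Cl 1.000
Multiplying each by 2 gives whole numbers: C 2.00, H 3.00, Cl 2.00

C2H3Cl2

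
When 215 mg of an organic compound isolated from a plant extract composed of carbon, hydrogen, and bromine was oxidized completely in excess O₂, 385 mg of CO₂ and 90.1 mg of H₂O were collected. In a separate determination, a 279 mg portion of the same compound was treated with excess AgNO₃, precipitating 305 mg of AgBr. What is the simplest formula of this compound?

C7H8Br

mol C = 0.385 g CO₂ ÷ 44.009 g/mol = 0.008748 mol
mol H = 2 × 0.0901 g H₂O ÷ 18.015 g/mol = 0.01000 mol
From the AgBr data: mol Br per gram of compound = (0.305 ÷ 187.772) ÷ 0.279 = 0.005822 mol/g, so in the 0.215 g combustion sample mol Br = 0.001252 mol
Divide by the smallest (0.001252 mol): C 6.989, H 7.991, Br 1.000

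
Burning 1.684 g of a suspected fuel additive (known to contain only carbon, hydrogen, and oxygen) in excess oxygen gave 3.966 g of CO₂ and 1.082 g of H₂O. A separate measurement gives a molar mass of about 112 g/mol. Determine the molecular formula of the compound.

mol C = 3.966 g CO₂ ÷ 44.009 g/mol = 0.090118 mol
mol H = 2 × 1.082 g H₂O ÷ 18.015 g/mol = 0.12012 mol
mass O = 1.684 − (1.0824 + 0.12108) = 0.48051 g → mol O = 0.48051 ÷ 15.999 = 0.030034 mol
Divide by the smallest (0.030034 mol): C 3.001, H 4.000, O 1.000
Empirical formula: C3H4O
Empirical-formula mass = 56.06 g/mol; 112 ÷ 56.06 ≈ 2, so the molecular formula is C6H8O2.

C6H8O2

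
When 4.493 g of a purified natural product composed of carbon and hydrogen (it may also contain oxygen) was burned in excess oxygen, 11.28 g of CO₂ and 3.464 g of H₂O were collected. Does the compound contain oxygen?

yes

mol C = 11.28 g CO₂ ÷ 44.009 g/mol = 0.25631 mol
mol H = 2 × 3.464 g H₂O ÷ 18.015 g/mol = 0.38457 mol
C and H account for only 3.4662 g of the 4.493 g sample; the remaining 1.0268 g must be oxygen.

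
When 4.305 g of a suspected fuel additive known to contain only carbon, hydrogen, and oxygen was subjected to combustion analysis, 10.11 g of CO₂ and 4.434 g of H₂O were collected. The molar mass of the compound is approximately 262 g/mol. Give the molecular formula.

C14H30O4

mol C = 10.11 g CO₂ ÷ 44.009 g/mol = 0.22973 mol
mol H = 2 × 4.434 g H₂O ÷ 18.015 g/mol = 0.49226 mol
mass O = 4.305 − (2.7592 + 0.49619) = 1.0496 g → mol O = 1.0496 ÷ 15.999 = 0.065602 mol
Divide by the smallest (0.065602 mol): C 3.502, H 7.504, O 1.000
Multiplying each by 2 gives whole numbers: C 7.00, H 15.01, O 2.00
Empirical formula: C7H15O2
Empirical-formula mass = 131.19 g/mol; 262 ÷ 131.19 ≈ 2, so the molecular formula is C14H30O4.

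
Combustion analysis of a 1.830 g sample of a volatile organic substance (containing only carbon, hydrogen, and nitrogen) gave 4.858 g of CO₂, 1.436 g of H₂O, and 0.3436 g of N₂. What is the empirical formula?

mol C = 4.858 g CO₂ ÷ 44.009 g/mol = 0.11039 mol
mol H = 2 × 1.436 g H₂O ÷ 18.015 g/mol = 0.15942 mol
mol N = 2 × 0.3436 g N₂ ÷ 28.014 g/mol = 0.024531 mol
Divide by the smallest (0.024531 mol): C 4.500, H 6.499, N 1.000
Multiplying each by 2 gives whole numbers: C 9.00, H 13.00, N 2.00

C9H13N2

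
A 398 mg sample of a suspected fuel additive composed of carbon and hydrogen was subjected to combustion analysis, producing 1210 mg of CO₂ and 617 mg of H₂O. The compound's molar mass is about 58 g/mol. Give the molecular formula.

C4H10

mol C = 1.21 g CO₂ ÷ 44.009 g/mol = 0.02749 mol
mol H = 2 × 0.617 g H₂O ÷ 18.015 g/mol = 0.06850 mol
Divide by the smallest (0.02749 mol): C 1.000, H 2.491
Multiplying each by 2 gives whole numbers: C 2.00, H 4.98
Empirical formula: C2H5
Empirical-formula mass = 29.06 g/mol; 58 ÷ 29.06 ≈ 2, so the molecular formula is C4H10.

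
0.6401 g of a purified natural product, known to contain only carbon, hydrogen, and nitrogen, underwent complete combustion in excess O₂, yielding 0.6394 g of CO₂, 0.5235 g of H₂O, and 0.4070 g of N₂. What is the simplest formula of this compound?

CH4N2

mol C = 0.6394 g CO₂ ÷ 44.009 g/mol = 0.014529 mol
mol H = 2 × 0.5235 g H₂O ÷ 18.015 g/mol = 0.058118 mol
mol N = 2 × 0.4070 g N₂ ÷ 28.014 g/mol = 0.029057 mol
Divide by the smallest (0.014529 mol): C 1.000, H 4.000, N 2.000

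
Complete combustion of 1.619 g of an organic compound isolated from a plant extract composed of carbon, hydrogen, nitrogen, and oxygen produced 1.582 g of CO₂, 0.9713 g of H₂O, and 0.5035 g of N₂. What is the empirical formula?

CH3NO

mol C = 1.582 g CO₂ ÷ 44.009 g/mol = 0.035947 mol
mol H = 2 × 0.9713 g H₂O ÷ 18.015 g/mol = 0.10783 mol
mol N = 2 × 0.5035 g N₂ ÷ 28.014 g/mol = 0.035946 mol
mass O = 1.619 − (0.43176 + 0.10870 + 0.50350) = 0.57504 g → mol O = 0.57504 ÷ 15.999 = 0.035942 mol
Divide by the smallest (0.035942 mol): C 1.000, H 3.000, N 1.000, O 1.000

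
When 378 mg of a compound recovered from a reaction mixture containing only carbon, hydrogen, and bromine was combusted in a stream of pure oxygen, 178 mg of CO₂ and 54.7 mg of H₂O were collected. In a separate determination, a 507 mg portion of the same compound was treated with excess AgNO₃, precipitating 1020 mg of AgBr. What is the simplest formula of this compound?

C2H3Br2

mol C = 0.178 g CO₂ ÷ 44.009 g/mol = 0.004045 mol
mol H = 2 × 0.0547 g H₂O ÷ 18.015 g/mol = 0.006073 mol
From the AgBr data: mol Br per gram of compound = (1.02 ÷ 187.772) ÷ 0.507 = 0.01071 mol/g, so in the 0.378 g combustion sample mol Br = 0.004050 mol
Divide by the smallest (0.004045 mol): C 1.000, H 1.501, Br 1.001
Multiplying each by 2 gives whole numbers: C 2.00, H 3.00, Br 2.00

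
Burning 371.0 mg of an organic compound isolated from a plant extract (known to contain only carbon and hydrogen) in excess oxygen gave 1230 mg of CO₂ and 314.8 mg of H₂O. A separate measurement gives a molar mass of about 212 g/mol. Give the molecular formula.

C16H20

mol C = 1.230 g CO₂ ÷ 44.009 g/mol = 0.027949 mol
mol H = 2 × 0.3148 g H₂O ÷ 18.015 g/mol = 0.034949 mol
Divide by the smallest (0.027949 mol): C 1.000, H 1.250
Multiplying each by 4 gives whole numbers: C 4.00, H 5.00
Empirical formula: C4H5
Empirical-formula mass = 53.08 g/mol; 212 ÷ 53.08 ≈ 4, so the molecular formula is C16H20.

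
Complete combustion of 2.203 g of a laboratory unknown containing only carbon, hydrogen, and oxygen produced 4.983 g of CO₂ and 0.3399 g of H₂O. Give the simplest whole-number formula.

mol C = 4.983 g CO₂ ÷ 44.009 g/mol = 0.11323 mol
mol H = 2 × 0.3399 g H₂O ÷ 18.015 g/mol = 0.037735 mol
mass O = 2.203 − (1.3600 + 0.038037) = 0.80500 g → mol O = 0.80500 ÷ 15.999 = 0.050315 mol
Divide by the smallest (0.037735 mol): C 3.001, H 1.000, O 1.333
Multiplying each by 3 gives whole numbers: C 9.00, H 3.00, O 4.00

C9H3O4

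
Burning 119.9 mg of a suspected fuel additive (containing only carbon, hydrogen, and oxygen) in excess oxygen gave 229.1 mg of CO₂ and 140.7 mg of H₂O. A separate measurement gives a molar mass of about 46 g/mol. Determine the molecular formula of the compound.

mol C = 0.2291 g CO₂ ÷ 44.009 g/mol = 0.0052058 mol
mol H = 2 × 0.1407 g H₂O ÷ 18.015 g/mol = 0.015620 mol
mass O = 0.1199 − (0.062526 + 0.015745) = 0.041628 g → mol O = 0.041628 ÷ 15.999 = 0.0026019 mol
Divide by the smallest (0.0026019 mol): C 2.001, H 6.003, O 1.000
Empirical formula: C2H6O
Empirical-formula mass = 46.07 g/mol; 46 ÷ 46.07 ≈ 1, so the molecular formula is C2H6O.

C2H6O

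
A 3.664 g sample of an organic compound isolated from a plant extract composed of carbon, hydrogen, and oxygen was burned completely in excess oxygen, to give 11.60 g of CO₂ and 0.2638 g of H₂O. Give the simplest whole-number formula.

mol C = 11.60 g CO₂ ÷ 44.009 g/mol = 0.26358 mol
mol H = 2 × 0.2638 g H₂O ÷ 18.015 g/mol = 0.029287 mol
mass O = 3.664 − (3.1659 + 0.029521) = 0.46859 g → mol O = 0.46859 ÷ 15.999 = 0.029289 mol
Divide by the smallest (0.029287 mol): C 9.000, H 1.000, O 1.000

C9HO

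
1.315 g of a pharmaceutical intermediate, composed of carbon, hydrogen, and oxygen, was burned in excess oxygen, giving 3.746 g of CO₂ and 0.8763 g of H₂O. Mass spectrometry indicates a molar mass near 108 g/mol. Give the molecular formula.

mol C = 3.746 g CO₂ ÷ 44.009 g/mol = 0.085119 mol
mol H = 2 × 0.8763 g H₂O ÷ 18.015 g/mol = 0.097286 mol
mass O = 1.315 − (1.0224 + 0.098064) = 0.19457 g → mol O = 0.19457 ÷ 15.999 = 0.012162 mol
Divide by the smallest (0.012162 mol): C 6.999, H 7.999, O 1.000
Empirical formula: C7H8O
Empirical-formula mass = 108.14 g/mol; 108 ÷ 108.14 ≈ 1, so the molecular formula is C7H8O.

C7H8O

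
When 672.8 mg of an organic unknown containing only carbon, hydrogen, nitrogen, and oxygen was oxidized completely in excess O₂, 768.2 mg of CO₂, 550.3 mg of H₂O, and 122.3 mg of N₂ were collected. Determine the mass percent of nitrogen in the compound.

mol C = 0.7682 g CO₂ ÷ 44.009 g/mol = 0.017456 mol
mol H = 2 × 0.5503 g H₂O ÷ 18.015 g/mol = 0.061094 mol
mol N = 2 × 0.1223 g N₂ ÷ 28.014 g/mol = 0.0087313 mol
mass O = 0.6728 − (0.20966 + 0.061582 + 0.12230) = 0.27926 g → mol O = 0.27926 ÷ 15.999 = 0.017455 mol
mass % N = 0.12230 g ÷ 0.6728 g × 100%

18.18%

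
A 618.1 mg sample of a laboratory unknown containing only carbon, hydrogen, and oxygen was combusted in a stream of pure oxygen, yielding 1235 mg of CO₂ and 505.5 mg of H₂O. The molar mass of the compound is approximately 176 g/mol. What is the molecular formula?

mol C = 1.235 g CO₂ ÷ 44.009 g/mol = 0.028062 mol
mol H = 2 × 0.5055 g H₂O ÷ 18.015 g/mol = 0.056120 mol
mass O = 0.6181 − (0.33706 + 0.056569) = 0.22447 g → mol O = 0.22447 ÷ 15.999 = 0.014030 mol
Divide by the smallest (0.014030 mol): C 2.000, H 4.000, O 1.000
Empirical formula: C2H4O
Empirical-formula mass = 44.05 g/mol; 176 ÷ 44.05 ≈ 4, so the molecular formula is C8H16O4.

C8H16O4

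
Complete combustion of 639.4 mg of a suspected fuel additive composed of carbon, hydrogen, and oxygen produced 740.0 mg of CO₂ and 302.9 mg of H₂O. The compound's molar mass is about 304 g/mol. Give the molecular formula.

mol C = 0.7400 g CO₂ ÷ 44.009 g/mol = 0.016815 mol
mol H = 2 × 0.3029 g H₂O ÷ 18.015 g/mol = 0.033628 mol
mass O = 0.6394 − (0.20196 + 0.033897) = 0.40354 g → mol O = 0.40354 ÷ 15.999 = 0.025223 mol
Divide by the smallest (0.016815 mol): C 1.000, H 2.000, O 1.500
Multiplying each by 2 gives whole numbers: C 2.00, H 4.00, O 3.00
Empirical formula: C2H4O3
Empirical-formula mass = 76.05 g/mol; 304 ÷ 76.05 ≈ 4, so the molecular formula is C8H16O12.

C8H16O12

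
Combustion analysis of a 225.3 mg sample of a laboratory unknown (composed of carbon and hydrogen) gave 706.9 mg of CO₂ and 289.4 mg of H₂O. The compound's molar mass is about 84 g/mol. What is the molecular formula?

mol C = 0.7069 g CO₂ ÷ 44.009 g/mol = 0.016063 mol
mol H = 2 × 0.2894 g H₂O ÷ 18.015 g/mol = 0.032129 mol
Divide by the smallest (0.016063 mol): C 1.000, H 2.000
Empirical formula: CH2
Empirical-formula mass = 14.03 g/mol; 84 ÷ 14.03 ≈ 6, so the molecular formula is C6H12.

C6H12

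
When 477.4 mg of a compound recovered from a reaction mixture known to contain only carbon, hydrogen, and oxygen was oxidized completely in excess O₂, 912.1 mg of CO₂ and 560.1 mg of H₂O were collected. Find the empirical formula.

C2H6O

mol C = 0.9121 g CO₂ ÷ 44.009 g/mol = 0.020725 mol
mol H = 2 × 0.5601 g H₂O ÷ 18.015 g/mol = 0.062182 mol
mass O = 0.4774 − (0.24893 + 0.062679) = 0.16579 g → mol O = 0.16579 ÷ 15.999 = 0.010362 mol
Divide by the smallest (0.010362 mol): C 2.000, H 6.001, O 1.000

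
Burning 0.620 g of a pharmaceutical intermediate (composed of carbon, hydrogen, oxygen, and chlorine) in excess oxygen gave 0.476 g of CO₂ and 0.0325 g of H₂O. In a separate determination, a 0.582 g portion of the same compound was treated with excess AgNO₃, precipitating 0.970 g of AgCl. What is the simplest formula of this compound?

C3HCl2O4

mol C = 0.476 g CO₂ ÷ 44.009 g/mol = 0.01082 mol
mol H = 2 × 0.0325 g H₂O ÷ 18.015 g/mol = 0.003608 mol
From the AgCl data: mol Cl per gram of compound = (0.970 ÷ 143.318) ÷ 0.582 = 0.01163 mol/g, so in the 0.620 g combustion sample mol Cl = 0.007210 mol
mass O = 0.620 − (0.1299 + 0.003637 + 0.2556) = 0.2309 g → mol O = 0.2309 ÷ 15.999 = 0.01443 mol
Divide by the smallest (0.003608 mol): C 2.998, H 1.000, Cl 1.998, O 3.999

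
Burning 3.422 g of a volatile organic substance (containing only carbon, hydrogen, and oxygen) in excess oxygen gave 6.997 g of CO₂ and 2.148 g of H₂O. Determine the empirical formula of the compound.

mol C = 6.997 g CO₂ ÷ 44.009 g/mol = 0.15899 mol
mol H = 2 × 2.148 g H₂O ÷ 18.015 g/mol = 0.23847 mol
mass O = 3.422 − (1.9096 + 0.24038) = 1.2720 g → mol O = 1.2720 ÷ 15.999 = 0.079505 mol
Divide by the smallest (0.079505 mol): C 2.000, H 2.999, O 1.000

C2H3O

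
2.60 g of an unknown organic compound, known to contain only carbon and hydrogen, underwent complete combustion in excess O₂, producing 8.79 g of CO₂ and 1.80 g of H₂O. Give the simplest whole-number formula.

CH

mol C = 8.79 g CO₂ ÷ 44.009 g/mol = 0.1997 mol
mol H = 2 × 1.80 g H₂O ÷ 18.015 g/mol = 0.1998 mol
Divide by the smallest (0.1997 mol): C 1.000, H 1.001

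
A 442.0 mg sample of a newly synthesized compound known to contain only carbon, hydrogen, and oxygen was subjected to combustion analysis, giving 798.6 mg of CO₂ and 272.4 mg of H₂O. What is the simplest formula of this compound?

C3H5O2

mol C = 0.7986 g CO₂ ÷ 44.009 g/mol = 0.018146 mol
mol H = 2 × 0.2724 g H₂O ÷ 18.015 g/mol = 0.030241 mol
mass O = 0.4420 − (0.21796 + 0.030483) = 0.19356 g → mol O = 0.19356 ÷ 15.999 = 0.012098 mol
Divide by the smallest (0.012098 mol): C 1.500, H 2.500, O 1.000
Multiplying each by 2 gives whole numbers: C 3.00, H 5.00, O 2.00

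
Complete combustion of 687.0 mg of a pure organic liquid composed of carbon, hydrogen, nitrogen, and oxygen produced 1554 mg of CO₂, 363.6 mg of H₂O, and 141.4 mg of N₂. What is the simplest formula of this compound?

mol C = 1.554 g CO₂ ÷ 44.009 g/mol = 0.035311 mol
mol H = 2 × 0.3636 g H₂O ÷ 18.015 g/mol = 0.040366 mol
mol N = 2 × 0.1414 g N₂ ÷ 28.014 g/mol = 0.010095 mol
mass O = 0.6870 − (0.42412 + 0.040689 + 0.14140) = 0.080791 g → mol O = 0.080791 ÷ 15.999 = 0.0050497 mol
Divide by the smallest (0.0050497 mol): C 6.993, H 7.994, N 1.999, O 1.000

C7H8N2O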